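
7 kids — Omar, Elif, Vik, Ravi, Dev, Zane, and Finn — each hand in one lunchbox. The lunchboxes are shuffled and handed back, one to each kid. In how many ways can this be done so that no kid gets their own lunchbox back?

This is the derangement count D_7: permutations of 7 items with no fixed point.
By inclusion–exclusion this is Σ_{j=0}^{7} (−1)^j C(7,j)·(7−j)!.
Computing: 5040 − 5040 + 2520 − 840 + 210 − 42 + 7 − 1 = 1854.

1854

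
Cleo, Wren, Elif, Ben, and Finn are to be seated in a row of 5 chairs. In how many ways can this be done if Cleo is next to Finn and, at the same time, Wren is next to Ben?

24

Treat {Cleo,Finn} as one block (2 orders) and {Wren,Ben} as another (2 orders).
That leaves 3 units to arrange: 2 × 2 × 3! = 4 × 6 = 24.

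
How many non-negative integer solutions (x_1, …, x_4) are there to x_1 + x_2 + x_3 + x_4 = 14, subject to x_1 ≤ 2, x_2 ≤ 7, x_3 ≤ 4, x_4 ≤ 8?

Ignoring the caps, the number of non-negative solutions to x_1+…+x_4 = 14 is C(17,3) = 680.
Subtract solutions that violate a single cap (substitute x_i' = x_i − (cap_i+1)): x_1 ≥ 3 gives C(14,3) = 364; x_2 ≥ 8 gives C(9,3) = 84; x_3 ≥ 5 gives C(12,3) = 220; x_4 ≥ 9 gives C(8,3) = 56. Together 724.
Add back pairs where two caps are both exceeded: 20 + 84 + 10 + 4 + 0 + 1 = 119.
By inclusion–exclusion the count is 680 − 724 + 119 = 75.

75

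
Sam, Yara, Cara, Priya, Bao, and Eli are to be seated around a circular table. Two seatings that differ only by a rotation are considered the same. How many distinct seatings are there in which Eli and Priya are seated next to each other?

48

Treat {Eli, Priya} as one unit (2 internal orders) and seat the resulting 5 units around the table: (4)! circular arrangements.
So 2 × (4)! = 2 × 24 = 48.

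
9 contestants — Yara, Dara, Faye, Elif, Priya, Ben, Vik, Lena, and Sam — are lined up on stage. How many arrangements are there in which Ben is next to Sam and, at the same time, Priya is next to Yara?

20160

Treat {Ben,Sam} as one block (2 orders) and {Priya,Yara} as another (2 orders).
That leaves 7 units to arrange: 2 × 2 × 7! = 4 × 5040 = 20160.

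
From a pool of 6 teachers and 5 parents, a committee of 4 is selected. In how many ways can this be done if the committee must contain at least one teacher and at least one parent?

With no constraint there are C(11,4) = 330 possible selections.
Selections missing a whole group: no teachers → C(5,4) = 5; no parents → C(6,4) = 15.
Both groups omitted at once is impossible, so 330 − 20 = 310.

310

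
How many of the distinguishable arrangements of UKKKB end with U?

Fix U in the last position and arrange the remaining 4 letters.
Those 4 letters have K appearing 3 times, giving (4)!/(3!) = 4.

4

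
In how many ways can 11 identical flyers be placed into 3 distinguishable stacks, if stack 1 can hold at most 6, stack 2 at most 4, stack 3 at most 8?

By stars and bars, unrestricted non-negative solutions to x_1+…+x_3 = 11 number C(11+2,2) = 78.
Subtract solutions that violate a single cap (substitute x_i' = x_i − (cap_i+1)): x_1 ≥ 7 gives C(6,2) = 15; x_2 ≥ 5 gives C(8,2) = 28; x_3 ≥ 9 gives C(4,2) = 6. Together 49.
No two caps can be exceeded simultaneously, so the pair terms are all 0.
By inclusion–exclusion the count is 78 − 49 + 0 = 29.

29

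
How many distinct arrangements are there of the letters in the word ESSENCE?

420

The 7 letters of ESSENCE have repeats: E appearing 3 times and S appearing twice.
So there are 7! / (3!·2!) = 420 distinguishable arrangements.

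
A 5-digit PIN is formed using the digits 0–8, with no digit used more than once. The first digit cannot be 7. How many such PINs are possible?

13440

The first digit has 9−1 = 8 choices (anything except 7).
The remaining 4 digits are filled from the other 8 symbols without repetition: 8 × 7 × 6 × 5 = 1680.
Total: 8 × 1680 = 13440.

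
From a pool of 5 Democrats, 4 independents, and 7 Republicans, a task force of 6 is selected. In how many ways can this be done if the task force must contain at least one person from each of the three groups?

6545

With no constraint there are C(16,6) = 8008 possible selections.
Subtract selections that omit an entire group: no Democrats → C(11,6) = 462; no independents → C(12,6) = 924; no Republicans → C(9,6) = 84.
Add back selections omitting two groups (i.e. drawn from a single group): C(5,6) + C(4,6) + C(7,6) = 7.
By inclusion–exclusion: 8008 − 1470 + 7 = 6545.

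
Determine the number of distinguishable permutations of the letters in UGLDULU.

The 7 letters of UGLDULU have repeats: L appearing twice and U appearing 3 times.
The number of distinct arrangements is 7!/(3!·2!) = 5040/12 = 420.

420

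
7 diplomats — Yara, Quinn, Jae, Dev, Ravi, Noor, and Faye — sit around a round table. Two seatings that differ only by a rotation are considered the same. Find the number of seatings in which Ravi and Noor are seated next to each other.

Treat {Ravi, Noor} as one unit (2 internal orders) and seat the resulting 6 units around the table: (5)! circular arrangements.
So 2 × (5)! = 2 × 120 = 240.

240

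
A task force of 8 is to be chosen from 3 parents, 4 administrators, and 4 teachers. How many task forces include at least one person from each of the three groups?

Unrestricted: C(11,8) = 165 ways to pick any 8 of the 11.
Selections missing a whole group: no parents → C(8,8) = 1; no administrators → C(7,8) = 0; no teachers → C(7,8) = 0.
Add back selections omitting two groups (i.e. drawn from a single group): C(3,8) + C(4,8) + C(4,8) = 0.
By inclusion–exclusion: 165 − 1 + 0 = 164.

164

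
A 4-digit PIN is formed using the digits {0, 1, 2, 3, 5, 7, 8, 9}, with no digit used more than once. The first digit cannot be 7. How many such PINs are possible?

The first digit has 8−1 = 7 choices (anything except 7).
The remaining 3 digits are filled from the other 7 symbols without repetition: 7 × 6 × 5 = 210.
Total: 7 × 210 = 1470.

1470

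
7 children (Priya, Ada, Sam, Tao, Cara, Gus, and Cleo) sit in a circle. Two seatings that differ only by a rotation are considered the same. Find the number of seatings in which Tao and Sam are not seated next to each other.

480

Without the restriction there are (6)! = 720 seatings.
Seatings with Tao beside Sam: treat them as a block with 2 internal orders, giving 2 × (5)! = 240.
Subtracting, 720 − 240 = 480.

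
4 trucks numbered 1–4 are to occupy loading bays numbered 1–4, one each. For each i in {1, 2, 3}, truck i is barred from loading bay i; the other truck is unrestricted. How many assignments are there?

11

Let Aᵢ (for i ∈ {1, 2, 3}) be the placements that put truck i in its forbidden loading bay. Any j of these fix j positions, leaving (4−j)! ways to fill the rest, and there are C(3,j) ways to pick which j.
By inclusion–exclusion, the number of valid placements is Σ_{j=0}^{3} (−1)^j C(3,j)·(4−j)!.
Computing: 24 − 18 + 6 − 1 = 11.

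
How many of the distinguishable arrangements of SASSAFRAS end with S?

1120

With the last slot taken by S, it remains to arrange the other 8 letters (ASSAFRAS).
Those 8 letters have A appearing 3 times and S appearing 3 times, giving (8)!/(3!·3!) = 1120.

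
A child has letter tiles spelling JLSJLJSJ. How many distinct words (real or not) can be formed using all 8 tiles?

The 8 letters of JLSJLJSJ have repeats: J appearing 4 times, L appearing twice, and S appearing twice.
So there are 8! / (4!·2!·2!) = 420 distinguishable arrangements.

420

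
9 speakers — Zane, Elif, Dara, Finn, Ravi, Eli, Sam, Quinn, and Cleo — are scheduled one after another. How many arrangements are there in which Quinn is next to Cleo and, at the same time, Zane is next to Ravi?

Treat {Quinn,Cleo} as one block (2 orders) and {Zane,Ravi} as another (2 orders).
That leaves 7 units to arrange: 2 × 2 × 7! = 4 × 5040 = 20160.

20160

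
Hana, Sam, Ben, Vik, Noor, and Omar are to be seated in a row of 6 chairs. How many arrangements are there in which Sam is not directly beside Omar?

Of the 6! = 720 arrangements, those with Sam and Omar adjacent number 2 × 5! = 240 (treat the pair as a block with 2 internal orders).
Complementary counting: 720 − 240 = 480.

480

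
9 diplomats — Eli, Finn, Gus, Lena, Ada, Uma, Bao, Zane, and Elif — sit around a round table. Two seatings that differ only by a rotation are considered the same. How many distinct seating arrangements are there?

Fix one person's seat to break rotational symmetry; the remaining 8 people can be arranged in (8)! = 40320 ways.

40320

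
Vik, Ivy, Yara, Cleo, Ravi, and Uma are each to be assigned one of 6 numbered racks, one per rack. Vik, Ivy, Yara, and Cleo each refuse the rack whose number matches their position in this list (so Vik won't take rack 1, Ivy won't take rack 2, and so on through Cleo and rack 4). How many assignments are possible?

362

Let Aᵢ (for 1 ≤ i ≤ 4) be the placements that put person i in their forbidden rack. Any j of these fix j positions, leaving (6−j)! ways to fill the rest, and there are C(4,j) ways to pick which j.
By inclusion–exclusion, the number of valid placements is Σ_{j=0}^{4} (−1)^j C(4,j)·(6−j)!.
Computing: 720 − 480 + 144 − 24 + 2 = 362.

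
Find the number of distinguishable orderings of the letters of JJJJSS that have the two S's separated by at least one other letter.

10

Total arrangements of JJJJSS: 6!/(4!·2!) = 15.
Arrangements with the S's together: treat SS as one letter, giving (5)!/(4!) = 5.
Hence 15 − 5 = 10.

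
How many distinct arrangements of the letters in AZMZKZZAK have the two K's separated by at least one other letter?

2940

Total arrangements of AZMZKZZAK: 9!/(4!·2!·2!) = 3780.
If the two K's are adjacent, glue them into one block, leaving 8 items to arrange: (8)!/(4!·2!) = 840 ways.
Subtracting, 3780 − 840 = 2940 arrangements keep the K's apart.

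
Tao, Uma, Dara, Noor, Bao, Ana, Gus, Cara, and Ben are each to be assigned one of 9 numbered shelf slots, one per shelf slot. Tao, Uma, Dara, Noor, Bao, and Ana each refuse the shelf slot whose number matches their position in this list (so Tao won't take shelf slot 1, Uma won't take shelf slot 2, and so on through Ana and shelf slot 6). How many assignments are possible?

Let Aᵢ (for 1 ≤ i ≤ 6) be the placements that put person i in their forbidden shelf slot. Any j of these fix j positions, leaving (9−j)! ways to fill the rest, and there are C(6,j) ways to pick which j.
By inclusion–exclusion, the number of valid placements is Σ_{j=0}^{6} (−1)^j C(6,j)·(9−j)!.
Computing: 362880 − 241920 + 75600 − 14400 + 1800 − 144 + 6 = 183822.

183822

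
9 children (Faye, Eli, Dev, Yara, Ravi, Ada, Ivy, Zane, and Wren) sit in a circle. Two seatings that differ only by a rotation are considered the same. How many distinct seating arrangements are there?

Around a circle, 9 distinct people have 9!/9 = (8)! = 40320 rotationally distinct seatings.

40320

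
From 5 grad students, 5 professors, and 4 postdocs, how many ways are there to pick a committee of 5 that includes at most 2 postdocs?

1812

Split by how many postdocs are chosen (0 through 2).
Sum: C(4,0)·C(10,5) + C(4,1)·C(10,4) + C(4,2)·C(10,3) = 252 + 840 + 720 = 1812.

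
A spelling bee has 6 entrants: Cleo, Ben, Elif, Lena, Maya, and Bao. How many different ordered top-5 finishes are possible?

There are 6 choices for 1st place, 5 for 2nd, and so on down to 2 for position 5.
That gives 6 × 5 × 4 × 3 × 2 = 720.

720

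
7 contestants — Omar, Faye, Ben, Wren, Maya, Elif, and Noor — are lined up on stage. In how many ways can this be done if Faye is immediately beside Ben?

Treat {Faye, Ben} as a single unit. There are 6 units to order, and the pair itself can be ordered 2 ways.
That gives 2 × 6! = 2 × 720 = 1440.

1440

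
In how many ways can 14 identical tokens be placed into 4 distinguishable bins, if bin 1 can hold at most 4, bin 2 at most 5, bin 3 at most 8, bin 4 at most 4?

96

By stars and bars, unrestricted non-negative solutions to x_1+…+x_4 = 14 number C(14+3,3) = 680.
Subtract solutions that violate a single cap (substitute x_i' = x_i − (cap_i+1)): x_1 ≥ 5 gives C(12,3) = 220; x_2 ≥ 6 gives C(11,3) = 165; x_3 ≥ 9 gives C(8,3) = 56; x_4 ≥ 5 gives C(12,3) = 220. Together 661.
Add back pairs where two caps are both exceeded: 20 + 1 + 35 + 0 + 20 + 1 = 77.
By inclusion–exclusion the count is 680 − 661 + 77 = 96.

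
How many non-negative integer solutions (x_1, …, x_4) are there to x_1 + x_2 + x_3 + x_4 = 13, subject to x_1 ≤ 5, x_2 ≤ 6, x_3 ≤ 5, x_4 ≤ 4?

Ignoring the caps, the number of non-negative solutions to x_1+…+x_4 = 13 is C(16,3) = 560.
Subtract solutions that violate a single cap (substitute x_i' = x_i − (cap_i+1)): x_1 ≥ 6 gives C(10,3) = 120; x_2 ≥ 7 gives C(9,3) = 84; x_3 ≥ 6 gives C(10,3) = 120; x_4 ≥ 5 gives C(11,3) = 165. Together 489.
Add back pairs where two caps are both exceeded: 1 + 4 + 10 + 1 + 4 + 10 = 30.
By inclusion–exclusion the count is 560 − 489 + 30 = 101.

101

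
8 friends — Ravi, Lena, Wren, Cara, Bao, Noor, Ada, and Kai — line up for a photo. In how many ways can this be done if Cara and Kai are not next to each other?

30240

There are 8! = 40320 arrangements in all. If Cara and Kai are adjacent, merging them into one block gives 2·(7)! = 10080 arrangements.
So 40320 − 10080 = 30240 arrangements keep them apart.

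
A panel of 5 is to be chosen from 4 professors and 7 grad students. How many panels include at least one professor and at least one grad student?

With no constraint there are C(11,5) = 462 possible selections.
Subtract selections that omit an entire group: no professors → C(7,5) = 21; no grad students → C(4,5) = 0.
Both groups omitted at once is impossible, so 462 − 21 = 441.

441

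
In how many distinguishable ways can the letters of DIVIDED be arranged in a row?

420

DIVIDED has 7 letters with D appearing 3 times and I appearing twice.
The number of distinct arrangements is 7!/(3!·2!) = 5040/12 = 420.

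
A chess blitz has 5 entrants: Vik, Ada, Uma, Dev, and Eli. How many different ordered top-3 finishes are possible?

There are 5 choices for 1st place, 4 for 2nd, and 3 for 3rd.
That gives 5 × 4 × 3 = 60.

60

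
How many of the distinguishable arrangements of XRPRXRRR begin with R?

105

With the first slot taken by R, it remains to arrange the other 7 letters (XPRXRRR).
Those 7 letters have R appearing 4 times and X appearing twice, giving (7)!/(4!·2!) = 105.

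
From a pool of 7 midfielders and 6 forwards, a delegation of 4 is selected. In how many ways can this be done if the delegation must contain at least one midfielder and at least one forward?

665

Unrestricted: C(13,4) = 715 ways to pick any 4 of the 13.
Selections missing a whole group: no midfielders → C(6,4) = 15; no forwards → C(7,4) = 35.
Both groups omitted at once is impossible, so 715 − 50 = 665.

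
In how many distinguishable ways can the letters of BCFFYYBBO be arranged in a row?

15120

The 9 letters of BCFFYYBBO have repeats: B appearing 3 times, F appearing twice, and Y appearing twice.
Dividing 9! = 362880 by 3!·2!·2! = 24 for the repeated letters gives 15120.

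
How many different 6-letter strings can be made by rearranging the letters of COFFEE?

180

COFFEE has 6 letters with E appearing twice and F appearing twice.
Dividing 6! = 720 by 2!·2! = 4 for the repeated letters gives 180.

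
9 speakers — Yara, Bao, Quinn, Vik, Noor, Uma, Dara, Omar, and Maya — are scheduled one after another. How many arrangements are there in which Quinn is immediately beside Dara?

Place the 7 others and the Quinn-Dara pair as 8 objects in a line; the pair has 2 internal arrangements.
That gives 2 × 8! = 2 × 40320 = 80640.

80640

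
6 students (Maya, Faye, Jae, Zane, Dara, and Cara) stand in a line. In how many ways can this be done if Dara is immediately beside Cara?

240

Place the 4 others and the Dara-Cara pair as 5 objects in a line; the pair has 2 internal arrangements.
That gives 2 × 5! = 2 × 120 = 240.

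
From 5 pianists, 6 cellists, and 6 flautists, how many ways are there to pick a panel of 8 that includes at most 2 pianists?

Split by how many pianists are chosen (0 through 2).
Sum: C(5,0)·C(12,8) + C(5,1)·C(12,7) + C(5,2)·C(12,6) = 495 + 3960 + 9240 = 13695.

13695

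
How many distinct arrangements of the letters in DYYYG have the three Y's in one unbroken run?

6

Treat the 3 copies of Y as a single block. The multiset to arrange is then {YYY, D, G}, 3 items in all.
All 3 items are distinct, so there are (3)! = 6 arrangements.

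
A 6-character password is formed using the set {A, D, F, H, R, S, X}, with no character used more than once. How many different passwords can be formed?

5040

This is a permutation of 6 out of 7: P(7,6) = 7!/1!.
7 × 6 × 5 × 4 × 3 × 2 = 5040.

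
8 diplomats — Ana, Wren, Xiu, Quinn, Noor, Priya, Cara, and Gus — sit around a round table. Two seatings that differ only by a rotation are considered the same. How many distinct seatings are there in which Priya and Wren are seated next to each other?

1440

Glue Priya and Wren into a block (2 internal orders). Seating 7 units around a circle gives (6)! arrangements.
So 2 × (6)! = 2 × 720 = 1440.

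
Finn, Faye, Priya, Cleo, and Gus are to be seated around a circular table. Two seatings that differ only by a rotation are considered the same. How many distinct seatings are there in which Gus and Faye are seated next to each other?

12

Treat {Gus, Faye} as one unit (2 internal orders) and seat the resulting 4 units around the table: (3)! circular arrangements.
So 2 × (3)! = 2 × 6 = 12.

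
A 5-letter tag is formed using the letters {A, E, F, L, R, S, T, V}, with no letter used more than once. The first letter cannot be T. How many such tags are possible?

The first letter has 8−1 = 7 choices (anything except T).
The remaining 4 letters are filled from the other 7 symbols without repetition: 7 × 6 × 5 × 4 = 840.
Total: 7 × 840 = 5880.

5880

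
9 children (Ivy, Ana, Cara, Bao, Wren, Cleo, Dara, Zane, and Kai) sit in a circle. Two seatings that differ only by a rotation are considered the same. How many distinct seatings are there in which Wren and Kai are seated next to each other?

Glue Wren and Kai into a block (2 internal orders). Seating 8 units around a circle gives (7)! arrangements.
So 2 × (7)! = 2 × 5040 = 10080.

10080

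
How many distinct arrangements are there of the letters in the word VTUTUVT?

210

VTUTUVT has 7 letters with T appearing 3 times, U appearing twice, and V appearing twice.
The number of distinct arrangements is 7!/(3!·2!·2!) = 5040/24 = 210.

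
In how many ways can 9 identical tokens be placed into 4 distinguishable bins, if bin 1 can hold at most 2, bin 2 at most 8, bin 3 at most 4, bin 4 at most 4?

73

Ignoring the caps, the number of non-negative solutions to x_1+…+x_4 = 9 is C(12,3) = 220.
Subtract solutions that violate a single cap (substitute x_i' = x_i − (cap_i+1)): x_1 ≥ 3 gives C(9,3) = 84; x_2 ≥ 9 gives C(3,3) = 1; x_3 ≥ 5 gives C(7,3) = 35; x_4 ≥ 5 gives C(7,3) = 35. Together 155.
Add back pairs where two caps are both exceeded: 0 + 4 + 4 + 0 + 0 + 0 = 8.
By inclusion–exclusion the count is 220 − 155 + 8 = 73.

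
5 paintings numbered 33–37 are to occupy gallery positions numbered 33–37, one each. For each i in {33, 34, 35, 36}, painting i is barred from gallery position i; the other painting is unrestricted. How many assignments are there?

53

Let Aᵢ (for 33 ≤ i ≤ 36) be the placements that put painting i in its forbidden gallery position. Any j of these fix j positions, leaving (5−j)! ways to fill the rest, and there are C(4,j) ways to pick which j.
By inclusion–exclusion, the number of valid placements is Σ_{j=0}^{4} (−1)^j C(4,j)·(5−j)!.
Computing: 120 − 96 + 36 − 8 + 1 = 53.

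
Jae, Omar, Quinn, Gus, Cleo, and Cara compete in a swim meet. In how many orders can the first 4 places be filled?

360

This is an ordered selection of 4 from 6: P(6,4).
That gives 6 × 5 × 4 × 3 = 360.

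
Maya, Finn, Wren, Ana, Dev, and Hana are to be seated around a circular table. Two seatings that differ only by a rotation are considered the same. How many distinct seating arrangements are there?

120

Fix one person's seat to break rotational symmetry; the remaining 5 people can be arranged in (5)! = 120 ways.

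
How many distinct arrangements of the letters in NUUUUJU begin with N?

6

Fix N in the first position and arrange the remaining 6 letters.
Those 6 letters have U appearing 5 times, giving (6)!/(5!) = 6.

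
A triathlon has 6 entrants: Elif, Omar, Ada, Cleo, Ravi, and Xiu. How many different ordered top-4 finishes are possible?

360

This is an ordered selection of 4 from 6: P(6,4).
That gives 6 × 5 × 4 × 3 = 360.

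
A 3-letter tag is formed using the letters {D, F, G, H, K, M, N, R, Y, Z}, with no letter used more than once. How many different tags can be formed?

720

Choose and order 3 of the 10 symbols: the first letter has 10 options, the next 9, then 8.
10 × 9 × 8 = 720.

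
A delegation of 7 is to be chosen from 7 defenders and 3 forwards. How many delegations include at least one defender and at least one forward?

119

Unrestricted: C(10,7) = 120 ways to pick any 7 of the 10.
Subtract selections that omit an entire group: no defenders → C(3,7) = 0; no forwards → C(7,7) = 1.
Both groups omitted at once is impossible, so 120 − 1 = 119.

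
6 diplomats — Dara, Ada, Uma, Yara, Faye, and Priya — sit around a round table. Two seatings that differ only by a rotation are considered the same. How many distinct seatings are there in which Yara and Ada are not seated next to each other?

Without the restriction there are (5)! = 120 seatings.
Those with Yara next to Ada: fuse the pair into one unit and seat 5 units around a circle — 2·(4)! = 48.
Subtracting, 120 − 48 = 72.

72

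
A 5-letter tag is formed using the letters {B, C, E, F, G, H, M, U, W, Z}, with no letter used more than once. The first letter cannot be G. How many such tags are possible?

The first letter has 10−1 = 9 choices (anything except G).
The remaining 4 letters are filled from the other 9 symbols without repetition: 9 × 8 × 7 × 6 = 3024.
Total: 9 × 3024 = 27216.

27216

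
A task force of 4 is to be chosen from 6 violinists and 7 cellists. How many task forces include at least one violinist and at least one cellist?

665

Unrestricted: C(13,4) = 715 ways to pick any 4 of the 13.
Subtract selections that omit an entire group: no violinists → C(7,4) = 35; no cellists → C(6,4) = 15.
Both groups omitted at once is impossible, so 715 − 50 = 665.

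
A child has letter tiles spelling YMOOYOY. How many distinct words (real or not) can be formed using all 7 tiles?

140

Letter multiplicities in YMOOYOY: M×1, O×3, Y×3.
So there are 7! / (3!·3!) = 140 distinguishable arrangements.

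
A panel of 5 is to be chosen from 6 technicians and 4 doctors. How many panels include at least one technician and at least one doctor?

246

Unrestricted: C(10,5) = 252 ways to pick any 5 of the 10.
Selections missing a whole group: no technicians → C(4,5) = 0; no doctors → C(6,5) = 6.
Both groups omitted at once is impossible, so 252 − 6 = 246.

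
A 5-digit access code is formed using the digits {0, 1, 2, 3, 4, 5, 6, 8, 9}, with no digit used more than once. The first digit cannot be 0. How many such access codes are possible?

The first digit has 9−1 = 8 choices (anything except 0).
The remaining 4 digits are filled from the other 8 symbols without repetition: 8 × 7 × 6 × 5 = 1680.
Total: 8 × 1680 = 13440.

13440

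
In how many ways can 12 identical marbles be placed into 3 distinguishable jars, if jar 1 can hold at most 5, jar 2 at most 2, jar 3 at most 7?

Without the upper bounds there are C(14,2) = 91 ways to split 12 among 3 jars.
Subtract solutions that violate a single cap (substitute x_i' = x_i − (cap_i+1)): x_1 ≥ 6 gives C(8,2) = 28; x_2 ≥ 3 gives C(11,2) = 55; x_3 ≥ 8 gives C(6,2) = 15. Together 98.
Add back pairs where two caps are both exceeded: 10 + 0 + 3 = 13.
By inclusion–exclusion the count is 91 − 98 + 13 = 6.

6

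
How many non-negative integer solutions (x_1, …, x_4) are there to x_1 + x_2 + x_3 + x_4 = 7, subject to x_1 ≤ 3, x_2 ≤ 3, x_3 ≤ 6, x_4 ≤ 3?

59

By stars and bars, unrestricted non-negative solutions to x_1+…+x_4 = 7 number C(7+3,3) = 120.
Subtract solutions that violate a single cap (substitute x_i' = x_i − (cap_i+1)): x_1 ≥ 4 gives C(6,3) = 20; x_2 ≥ 4 gives C(6,3) = 20; x_3 ≥ 7 gives C(3,3) = 1; x_4 ≥ 4 gives C(6,3) = 20. Together 61.
No two caps can be exceeded simultaneously, so the pair terms are all 0.
By inclusion–exclusion the count is 120 − 61 + 0 = 59.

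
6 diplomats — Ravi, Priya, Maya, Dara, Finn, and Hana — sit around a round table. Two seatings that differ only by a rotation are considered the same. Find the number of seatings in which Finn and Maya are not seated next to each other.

All circular seatings of 6 people number (5)! = 120.
Seatings with Finn beside Maya: treat them as a block with 2 internal orders, giving 2 × (4)! = 48.
Subtracting, 120 − 48 = 72.

72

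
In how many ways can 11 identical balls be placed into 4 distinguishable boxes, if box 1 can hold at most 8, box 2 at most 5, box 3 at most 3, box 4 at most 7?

162

By stars and bars, unrestricted non-negative solutions to x_1+…+x_4 = 11 number C(11+3,3) = 364.
Subtract solutions that violate a single cap (substitute x_i' = x_i − (cap_i+1)): x_1 ≥ 9 gives C(5,3) = 10; x_2 ≥ 6 gives C(8,3) = 56; x_3 ≥ 4 gives C(10,3) = 120; x_4 ≥ 8 gives C(6,3) = 20. Together 206.
Add back pairs where two caps are both exceeded: 0 + 0 + 0 + 4 + 0 + 0 = 4.
By inclusion–exclusion the count is 364 − 206 + 4 = 162.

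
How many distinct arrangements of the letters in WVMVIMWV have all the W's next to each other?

Treat the 2 copies of W as a single block. The multiset to arrange is then {WW, I, M, M, V, V, V}, 7 items in all.
That gives (7)!/(3!·2!) = 420 arrangements.

420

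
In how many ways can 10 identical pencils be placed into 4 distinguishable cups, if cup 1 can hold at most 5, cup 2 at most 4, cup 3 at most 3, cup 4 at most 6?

96

Without the upper bounds there are C(13,3) = 286 ways to split 10 among 4 cups.
Subtract solutions that violate a single cap (substitute x_i' = x_i − (cap_i+1)): x_1 ≥ 6 gives C(7,3) = 35; x_2 ≥ 5 gives C(8,3) = 56; x_3 ≥ 4 gives C(9,3) = 84; x_4 ≥ 7 gives C(6,3) = 20. Together 195.
Add back pairs where two caps are both exceeded: 0 + 1 + 0 + 4 + 0 + 0 = 5.
By inclusion–exclusion the count is 286 − 195 + 5 = 96.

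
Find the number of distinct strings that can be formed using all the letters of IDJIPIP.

IDJIPIP has 7 letters with I appearing 3 times and P appearing twice.
So there are 7! / (3!·2!) = 420 distinguishable arrangements.

420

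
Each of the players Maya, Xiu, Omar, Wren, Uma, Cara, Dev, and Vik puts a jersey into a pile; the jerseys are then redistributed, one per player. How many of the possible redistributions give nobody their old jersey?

Count assignments avoiding every fixed point. For any j of the 8 players fixed to their old jersey, the other 8−j can be arranged in (8−j)! ways.
By inclusion–exclusion this is Σ_{j=0}^{8} (−1)^j C(8,j)·(8−j)!.
Computing: 40320 − 40320 + 20160 − 6720 + 1680 − 336 + 56 − 8 + 1 = 14833.

14833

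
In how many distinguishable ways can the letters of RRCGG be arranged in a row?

30

The 5 letters of RRCGG have repeats: G appearing twice and R appearing twice.
So there are 5! / (2!·2!) = 30 distinguishable arrangements.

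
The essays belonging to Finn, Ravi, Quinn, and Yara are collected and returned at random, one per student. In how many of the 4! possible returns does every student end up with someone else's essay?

9

Let Aᵢ be the assignments in which student i gets their own essay. We want the size of the complement of A₁∪…∪A_4.
By inclusion–exclusion this is Σ_{j=0}^{4} (−1)^j C(4,j)·(4−j)!.
Computing: 24 − 24 + 12 − 4 + 1 = 9.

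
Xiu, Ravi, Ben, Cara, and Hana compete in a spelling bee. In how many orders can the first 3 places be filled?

There are 5 choices for 1st place, 4 for 2nd, and 3 for 3rd.
That gives 5 × 4 × 3 = 60.

60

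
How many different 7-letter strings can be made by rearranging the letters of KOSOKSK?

Letter multiplicities in KOSOKSK: K×3, O×2, S×2.
Dividing 7! = 5040 by 3!·2!·2! = 24 for the repeated letters gives 210.

210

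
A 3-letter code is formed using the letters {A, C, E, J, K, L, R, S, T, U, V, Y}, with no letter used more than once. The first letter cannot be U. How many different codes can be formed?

The first letter has 12−1 = 11 choices (anything except U).
The remaining 2 letters are filled from the other 11 symbols without repetition: 11 × 10 = 110.
Total: 11 × 110 = 1210.

1210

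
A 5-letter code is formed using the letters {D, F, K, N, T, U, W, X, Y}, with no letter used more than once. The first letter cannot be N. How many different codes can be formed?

The first letter has 9−1 = 8 choices (anything except N).
The remaining 4 letters are filled from the other 8 symbols without repetition: 8 × 7 × 6 × 5 = 1680.
Total: 8 × 1680 = 13440.

13440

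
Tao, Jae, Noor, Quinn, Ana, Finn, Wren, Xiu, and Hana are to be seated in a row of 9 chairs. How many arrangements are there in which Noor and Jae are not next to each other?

282240

There are 9! = 362880 arrangements in all. If Noor and Jae are adjacent, merging them into one block gives 2·(8)! = 80640 arrangements.
Complementary counting: 362880 − 80640 = 282240.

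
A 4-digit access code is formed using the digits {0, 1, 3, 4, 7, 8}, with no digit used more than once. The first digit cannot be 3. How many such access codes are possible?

300

The first digit has 6−1 = 5 choices (anything except 3).
The remaining 3 digits are filled from the other 5 symbols without repetition: 5 × 4 × 3 = 60.
Total: 5 × 60 = 300.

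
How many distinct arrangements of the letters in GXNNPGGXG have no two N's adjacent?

Total arrangements of GXNNPGGXG: 9!/(4!·2!·2!) = 3780.
Arrangements with the N's together: treat NN as one letter, giving (8)!/(4!·2!) = 840.
Hence 3780 − 840 = 2940.

2940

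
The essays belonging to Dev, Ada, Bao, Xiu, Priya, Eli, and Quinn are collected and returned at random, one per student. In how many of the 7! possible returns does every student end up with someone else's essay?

This is the derangement count D_7: permutations of 7 items with no fixed point.
By inclusion–exclusion this is Σ_{j=0}^{7} (−1)^j C(7,j)·(7−j)!.
Computing: 5040 − 5040 + 2520 − 840 + 210 − 42 + 7 − 1 = 1854.

1854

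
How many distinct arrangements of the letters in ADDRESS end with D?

360

With the last slot taken by D, it remains to arrange the other 6 letters (ADRESS).
Those 6 letters have S appearing twice, giving (6)!/(2!) = 360.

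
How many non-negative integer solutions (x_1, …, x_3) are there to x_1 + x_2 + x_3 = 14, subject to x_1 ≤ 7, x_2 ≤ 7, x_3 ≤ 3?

Ignoring the caps, the number of non-negative solutions to x_1+…+x_3 = 14 is C(16,2) = 120.
Subtract solutions that violate a single cap (substitute x_i' = x_i − (cap_i+1)): x_1 ≥ 8 gives C(8,2) = 28; x_2 ≥ 8 gives C(8,2) = 28; x_3 ≥ 4 gives C(12,2) = 66. Together 122.
Add back pairs where two caps are both exceeded: 0 + 6 + 6 = 12.
By inclusion–exclusion the count is 120 − 122 + 12 = 10.

10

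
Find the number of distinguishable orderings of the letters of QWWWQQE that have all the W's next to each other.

Treat the 3 copies of W as a single block. The multiset to arrange is then {WWW, E, Q, Q, Q}, 5 items in all.
That gives (5)!/(3!) = 20 arrangements.

20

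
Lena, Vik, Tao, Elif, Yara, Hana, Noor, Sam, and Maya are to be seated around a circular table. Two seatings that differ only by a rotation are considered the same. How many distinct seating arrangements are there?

40320

Seat Lena anywhere (absorbing the rotational symmetry), then permute the other 8: (8)! = 40320.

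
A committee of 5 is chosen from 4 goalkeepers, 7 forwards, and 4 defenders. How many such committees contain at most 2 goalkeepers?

Split by how many goalkeepers are chosen (0 through 2).
Sum: C(4,0)·C(11,5) + C(4,1)·C(11,4) + C(4,2)·C(11,3) = 462 + 1320 + 990 = 2772.

2772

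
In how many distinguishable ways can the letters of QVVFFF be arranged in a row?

60

Letter multiplicities in QVVFFF: F×3, Q×1, V×2.
The number of distinct arrangements is 6!/(3!·2!) = 720/12 = 60.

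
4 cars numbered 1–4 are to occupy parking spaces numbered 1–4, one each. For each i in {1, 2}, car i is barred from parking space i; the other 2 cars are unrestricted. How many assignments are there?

14

Let Aᵢ (for i ∈ {1, 2}) be the placements that put car i in its forbidden parking space. Any j of these fix j positions, leaving (4−j)! ways to fill the rest, and there are C(2,j) ways to pick which j.
By inclusion–exclusion, the number of valid placements is Σ_{j=0}^{2} (−1)^j C(2,j)·(4−j)!.
Computing: 24 − 12 + 2 = 14.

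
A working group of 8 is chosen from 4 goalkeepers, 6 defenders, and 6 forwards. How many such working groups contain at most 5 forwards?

Split by how many forwards are chosen (0 through 5).
Sum: C(6,0)·C(10,8) + C(6,1)·C(10,7) + C(6,2)·C(10,6) + C(6,3)·C(10,5) + C(6,4)·C(10,4) + C(6,5)·C(10,3) = 45 + 720 + 3150 + 5040 + 3150 + 720 = 12825.

12825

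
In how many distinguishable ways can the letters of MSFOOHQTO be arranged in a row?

60480

Letter multiplicities in MSFOOHQTO: F×1, H×1, M×1, O×3, Q×1, S×1, T×1.
The number of distinct arrangements is 9!/(3!) = 362880/6 = 60480.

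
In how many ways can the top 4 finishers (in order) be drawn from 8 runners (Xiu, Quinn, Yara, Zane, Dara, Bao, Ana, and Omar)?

There are 8 choices for 1st place, 7 for 2nd, and so on down to 5 for position 4.
That gives 8 × 7 × 6 × 5 = 1680.

1680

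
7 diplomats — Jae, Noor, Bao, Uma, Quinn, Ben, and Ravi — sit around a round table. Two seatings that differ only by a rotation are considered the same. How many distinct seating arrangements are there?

Around a circle, 7 distinct people have 7!/7 = (6)! = 720 rotationally distinct seatings.

720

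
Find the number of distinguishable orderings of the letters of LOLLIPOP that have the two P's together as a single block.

Treat the 2 copies of P as a single block. The multiset to arrange is then {PP, I, L, L, L, O, O}, 7 items in all.
That gives (7)!/(3!·2!) = 420 arrangements.

420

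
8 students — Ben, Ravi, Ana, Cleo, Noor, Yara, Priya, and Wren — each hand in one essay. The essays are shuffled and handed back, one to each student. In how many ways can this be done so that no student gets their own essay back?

This is the derangement count D_8: permutations of 8 items with no fixed point.
By inclusion–exclusion this is Σ_{j=0}^{8} (−1)^j C(8,j)·(8−j)!.
Computing: 40320 − 40320 + 20160 − 6720 + 1680 − 336 + 56 − 8 + 1 = 14833.

14833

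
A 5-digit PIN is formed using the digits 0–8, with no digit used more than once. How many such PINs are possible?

15120

This is a permutation of 5 out of 9: P(9,5) = 9!/4!.
That product is 9 × 8 × 7 × 6 × 5 = 15120.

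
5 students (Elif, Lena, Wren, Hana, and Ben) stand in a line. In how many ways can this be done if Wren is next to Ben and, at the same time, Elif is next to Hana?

24

Treat {Wren,Ben} as one block (2 orders) and {Elif,Hana} as another (2 orders).
That leaves 3 units to arrange: 2 × 2 × 3! = 4 × 6 = 24.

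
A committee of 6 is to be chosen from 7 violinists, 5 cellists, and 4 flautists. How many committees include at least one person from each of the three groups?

6545

Unrestricted: C(16,6) = 8008 ways to pick any 6 of the 16.
Selections missing a whole group: no violinists → C(9,6) = 84; no cellists → C(11,6) = 462; no flautists → C(12,6) = 924.
Add back selections omitting two groups (i.e. drawn from a single group): C(7,6) + C(5,6) + C(4,6) = 7.
By inclusion–exclusion: 8008 − 1470 + 7 = 6545.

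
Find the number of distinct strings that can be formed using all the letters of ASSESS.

ASSESS has 6 letters with S appearing 4 times.
So there are 6! / (4!) = 30 distinguishable arrangements.

30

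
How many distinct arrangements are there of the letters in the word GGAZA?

30

GGAZA has 5 letters with A appearing twice and G appearing twice.
Dividing 5! = 120 by 2!·2! = 4 for the repeated letters gives 30.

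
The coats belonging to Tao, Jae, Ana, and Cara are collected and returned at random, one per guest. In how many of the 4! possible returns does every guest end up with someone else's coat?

9

Let Aᵢ be the assignments in which guest i gets their own coat. We want the size of the complement of A₁∪…∪A_4.
By inclusion–exclusion this is Σ_{j=0}^{4} (−1)^j C(4,j)·(4−j)!.
Computing: 24 − 24 + 12 − 4 + 1 = 9.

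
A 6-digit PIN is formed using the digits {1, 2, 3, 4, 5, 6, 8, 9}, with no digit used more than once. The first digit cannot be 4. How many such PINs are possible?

The first digit has 8−1 = 7 choices (anything except 4).
The remaining 5 digits are filled from the other 7 symbols without repetition: 7 × 6 × 5 × 4 × 3 = 2520.
Total: 7 × 2520 = 17640.

17640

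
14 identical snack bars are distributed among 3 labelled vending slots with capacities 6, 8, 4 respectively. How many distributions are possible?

15

By stars and bars, unrestricted non-negative solutions to x_1+…+x_3 = 14 number C(14+2,2) = 120.
Subtract solutions that violate a single cap (substitute x_i' = x_i − (cap_i+1)): x_1 ≥ 7 gives C(9,2) = 36; x_2 ≥ 9 gives C(7,2) = 21; x_3 ≥ 5 gives C(11,2) = 55. Together 112.
Add back pairs where two caps are both exceeded: 0 + 6 + 1 = 7.
By inclusion–exclusion the count is 120 − 112 + 7 = 15.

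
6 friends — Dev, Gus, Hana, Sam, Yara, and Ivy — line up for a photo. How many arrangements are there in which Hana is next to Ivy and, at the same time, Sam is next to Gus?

96

Treat {Hana,Ivy} as one block (2 orders) and {Sam,Gus} as another (2 orders).
That leaves 4 units to arrange: 2 × 2 × 4! = 4 × 24 = 96.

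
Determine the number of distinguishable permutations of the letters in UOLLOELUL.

3780

Letter multiplicities in UOLLOELUL: E×1, L×4, O×2, U×2.
So there are 9! / (4!·2!·2!) = 3780 distinguishable arrangements.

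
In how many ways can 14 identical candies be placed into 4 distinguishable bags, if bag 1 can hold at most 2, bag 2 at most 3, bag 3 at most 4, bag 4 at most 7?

10

Without the upper bounds there are C(17,3) = 680 ways to split 14 among 4 bags.
Subtract solutions that violate a single cap (substitute x_i' = x_i − (cap_i+1)): x_1 ≥ 3 gives C(14,3) = 364; x_2 ≥ 4 gives C(13,3) = 286; x_3 ≥ 5 gives C(12,3) = 220; x_4 ≥ 8 gives C(9,3) = 84. Together 954.
Add back pairs where two caps are both exceeded: 120 + 84 + 20 + 56 + 10 + 4 = 294.
Subtract triples: 10 + 0 + 0 + 0 = 10.
By inclusion–exclusion the count is 680 − 954 + 294 − 10 = 10.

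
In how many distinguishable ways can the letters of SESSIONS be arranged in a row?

1680

SESSIONS has 8 letters with S appearing 4 times.
The number of distinct arrangements is 8!/(4!) = 40320/24 = 1680.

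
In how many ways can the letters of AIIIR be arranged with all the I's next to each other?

6

Treat the 3 copies of I as a single block. The multiset to arrange is then {III, A, R}, 3 items in all.
All 3 items are distinct, so there are (3)! = 6 arrangements.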